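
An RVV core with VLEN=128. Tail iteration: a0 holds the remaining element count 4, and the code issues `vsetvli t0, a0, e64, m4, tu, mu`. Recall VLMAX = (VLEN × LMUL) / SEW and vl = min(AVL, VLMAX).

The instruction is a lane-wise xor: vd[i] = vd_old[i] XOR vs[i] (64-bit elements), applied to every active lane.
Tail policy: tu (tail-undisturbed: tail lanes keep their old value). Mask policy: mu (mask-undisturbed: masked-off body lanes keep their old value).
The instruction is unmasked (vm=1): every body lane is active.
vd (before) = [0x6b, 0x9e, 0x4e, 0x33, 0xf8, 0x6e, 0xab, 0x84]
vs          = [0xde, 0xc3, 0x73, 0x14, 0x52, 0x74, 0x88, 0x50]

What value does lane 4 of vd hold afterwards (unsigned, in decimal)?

VLMAX = (128 × 4) / 64 = 8 lanes
AVL=4 ≤ VLMAX=8, so vl = 4
lane  0: xor(0x6b,0xde) ⇒ 0xb5
lane  1: xor(0x9e,0xc3) ⇒ 0x5d
lane  2: xor(0x4e,0x73) ⇒ 0x3d
lane  3: xor(0x33,0x14) ⇒ 0x27
lane  4: tail/keep ⇒ 0xf8
lane  5: tail/keep ⇒ 0x6e
lane  6: tail/keep ⇒ 0xab
lane  7: tail/keep ⇒ 0x84

vd[4] = 248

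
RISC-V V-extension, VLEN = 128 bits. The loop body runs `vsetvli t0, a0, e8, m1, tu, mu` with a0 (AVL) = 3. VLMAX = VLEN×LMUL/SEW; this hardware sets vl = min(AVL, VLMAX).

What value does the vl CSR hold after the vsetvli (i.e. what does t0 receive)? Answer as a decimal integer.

vl = 3

lanes per group: 128·1/8 = 16
vl ← min(3, 16) = 3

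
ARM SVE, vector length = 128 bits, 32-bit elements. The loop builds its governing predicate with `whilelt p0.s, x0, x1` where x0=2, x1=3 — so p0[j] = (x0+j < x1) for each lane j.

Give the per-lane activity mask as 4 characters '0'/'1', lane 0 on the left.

128-bit reg / 32-bit elem → 4 lanes
active while 2+j < 3, i.e. j ∈ [0,1) capped at 4 ⇒ 1
bits (lane 0 leftmost): 1000

predicate = 1000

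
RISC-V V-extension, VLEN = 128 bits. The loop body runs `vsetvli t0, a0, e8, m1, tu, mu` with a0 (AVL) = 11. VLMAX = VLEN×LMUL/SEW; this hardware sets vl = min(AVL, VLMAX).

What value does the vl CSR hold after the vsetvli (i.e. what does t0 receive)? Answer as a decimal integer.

vl = 11

VLMAX = VLEN×LMUL/SEW = 128×1/8 = 16
AVL=11 ≤ VLMAX=16, so vl = 11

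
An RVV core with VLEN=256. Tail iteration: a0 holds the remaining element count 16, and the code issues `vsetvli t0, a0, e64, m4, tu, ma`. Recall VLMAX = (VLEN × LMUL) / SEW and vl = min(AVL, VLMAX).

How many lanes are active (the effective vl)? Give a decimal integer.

VLMAX = (256 × 4) / 64 = 16 lanes
vl = min(AVL, VLMAX) = min(16, 16) = 16

vl = 16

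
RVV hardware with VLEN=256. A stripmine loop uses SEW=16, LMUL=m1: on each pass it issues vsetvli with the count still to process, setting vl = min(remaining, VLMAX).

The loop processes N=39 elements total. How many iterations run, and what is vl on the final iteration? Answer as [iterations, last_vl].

[iterations, last_vl] = [3, 7]

lanes per group: 256·1/16 = 16
iterations = ceil(39/16) = 3; final-pass vl = 7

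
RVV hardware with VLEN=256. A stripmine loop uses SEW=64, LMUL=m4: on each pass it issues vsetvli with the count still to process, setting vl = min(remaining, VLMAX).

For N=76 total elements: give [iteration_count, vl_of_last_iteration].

VLMAX = VLEN×LMUL/SEW = 256×4/64 = 16
N=76: ⌈76/16⌉ = 5 iters; last vl = 76 − 4×16 = 12

[iterations, last_vl] = [5, 12]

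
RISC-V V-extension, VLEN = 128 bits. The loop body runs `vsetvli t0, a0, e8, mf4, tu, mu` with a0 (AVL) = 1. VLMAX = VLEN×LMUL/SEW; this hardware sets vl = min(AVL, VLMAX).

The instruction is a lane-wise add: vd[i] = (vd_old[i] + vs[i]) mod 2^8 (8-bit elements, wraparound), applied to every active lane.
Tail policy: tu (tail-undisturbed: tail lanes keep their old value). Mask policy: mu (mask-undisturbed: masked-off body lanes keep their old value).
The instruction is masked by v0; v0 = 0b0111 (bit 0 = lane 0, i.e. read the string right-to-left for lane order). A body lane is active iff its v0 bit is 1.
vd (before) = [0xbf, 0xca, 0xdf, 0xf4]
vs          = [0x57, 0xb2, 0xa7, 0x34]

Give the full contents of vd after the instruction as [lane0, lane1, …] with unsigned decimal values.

vd = [22, 202, 223, 244]

VLMAX = VLEN×LMUL/SEW = 128×1/4/8 = 4
vl ← min(1, 4) = 1
[0] add(0xbf,0x57) = 0x16
[1] tail/keep = 0xca
[2] tail/keep = 0xdf
[3] tail/keep = 0xf4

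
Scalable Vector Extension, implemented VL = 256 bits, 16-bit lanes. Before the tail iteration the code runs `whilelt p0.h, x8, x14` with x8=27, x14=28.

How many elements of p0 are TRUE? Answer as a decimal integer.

vl = 1

256-bit reg / 16-bit elem → 16 lanes
active while 27+j < 28, i.e. j ∈ [0,1) capped at 16 ⇒ 1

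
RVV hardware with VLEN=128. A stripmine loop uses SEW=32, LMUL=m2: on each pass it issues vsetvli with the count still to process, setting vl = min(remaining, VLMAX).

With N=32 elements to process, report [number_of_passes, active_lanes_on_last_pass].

[iterations, last_vl] = [4, 8]

VLMAX = (128 × 2) / 32 = 8 lanes
32 elements at 8/iter → 4 passes, remainder 8 on the last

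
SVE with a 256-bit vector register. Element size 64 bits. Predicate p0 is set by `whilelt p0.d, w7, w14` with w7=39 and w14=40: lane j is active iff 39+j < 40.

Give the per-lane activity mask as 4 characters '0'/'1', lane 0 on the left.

lane count: 256 div 64 = 4
whilelt: lane j active iff 39+j < 40 → j < 1 → 1 active
bits (lane 0 leftmost): 1000

predicate = 1000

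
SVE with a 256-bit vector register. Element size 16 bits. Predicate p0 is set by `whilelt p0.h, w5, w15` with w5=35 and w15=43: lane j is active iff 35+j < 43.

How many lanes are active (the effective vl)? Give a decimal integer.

vl = 8

register lanes = 256/16 = 16
active while 35+j < 43, i.e. j ∈ [0,8) capped at 16 ⇒ 8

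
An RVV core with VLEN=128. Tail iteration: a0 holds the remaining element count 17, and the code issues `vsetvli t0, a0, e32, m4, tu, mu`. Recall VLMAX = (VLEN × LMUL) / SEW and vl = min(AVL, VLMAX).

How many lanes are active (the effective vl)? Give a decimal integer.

VLMAX = (128 × 4) / 32 = 16 lanes
vl = min(AVL, VLMAX) = min(17, 16) = 16

vl = 16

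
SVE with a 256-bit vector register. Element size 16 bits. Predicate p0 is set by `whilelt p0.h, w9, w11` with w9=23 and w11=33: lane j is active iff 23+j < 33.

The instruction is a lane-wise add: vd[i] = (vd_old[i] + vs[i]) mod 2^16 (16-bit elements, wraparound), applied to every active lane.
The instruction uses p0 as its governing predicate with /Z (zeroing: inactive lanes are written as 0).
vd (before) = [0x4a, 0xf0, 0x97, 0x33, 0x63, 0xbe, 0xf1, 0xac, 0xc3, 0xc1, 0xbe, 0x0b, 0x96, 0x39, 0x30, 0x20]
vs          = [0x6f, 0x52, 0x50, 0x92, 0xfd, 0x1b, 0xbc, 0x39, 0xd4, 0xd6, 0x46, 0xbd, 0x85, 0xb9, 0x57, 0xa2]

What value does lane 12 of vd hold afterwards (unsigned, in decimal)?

vd[12] = 0

lane count: 256 div 16 = 16
active while 23+j < 33, i.e. j ∈ [0,10) capped at 16 ⇒ 10
[0] add(0x4a,0x6f) = 0xb9
[1] add(0xf0,0x52) = 0x142
[2] add(0x97,0x50) = 0xe7
[3] add(0x33,0x92) = 0xc5
[4] add(0x63,0xfd) = 0x160
[5] add(0xbe,0x1b) = 0xd9
[6] add(0xf1,0xbc) = 0x1ad
[7] add(0xac,0x39) = 0xe5
[8] add(0xc3,0xd4) = 0x197
[9] add(0xc1,0xd6) = 0x197
[10] tail/zero = 0x00
[11] tail/zero = 0x00
[12] tail/zero = 0x00
[13] tail/zero = 0x00
[14] tail/zero = 0x00
[15] tail/zero = 0x00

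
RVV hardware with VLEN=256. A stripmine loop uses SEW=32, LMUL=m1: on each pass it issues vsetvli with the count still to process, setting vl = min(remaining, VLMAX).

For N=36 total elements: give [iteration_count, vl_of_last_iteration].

VLMAX = VLEN×LMUL/SEW = 256×1/32 = 8
N=36: ⌈36/8⌉ = 5 iters; last vl = 36 − 4×8 = 4

[iterations, last_vl] = [5, 4]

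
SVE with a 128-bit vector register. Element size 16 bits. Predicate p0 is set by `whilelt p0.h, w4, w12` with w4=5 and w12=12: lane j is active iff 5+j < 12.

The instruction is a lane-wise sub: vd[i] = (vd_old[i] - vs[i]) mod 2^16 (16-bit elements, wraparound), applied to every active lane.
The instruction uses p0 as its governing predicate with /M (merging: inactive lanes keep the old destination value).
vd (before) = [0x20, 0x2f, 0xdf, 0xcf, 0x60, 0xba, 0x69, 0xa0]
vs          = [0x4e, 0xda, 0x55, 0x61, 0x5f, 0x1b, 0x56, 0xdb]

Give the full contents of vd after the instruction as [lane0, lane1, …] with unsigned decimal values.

lane count: 128 div 16 = 8
whilelt: lane j active iff 5+j < 12 → j < 7 → 7 active
  i=0: sub(0x20,0x4e) → 65490
  i=1: sub(0x2f,0xda) → 65365
  i=2: sub(0xdf,0x55) → 138
  i=3: sub(0xcf,0x61) → 110
  i=4: sub(0x60,0x5f) → 1
  i=5: sub(0xba,0x1b) → 159
  i=6: sub(0x69,0x56) → 19
  i=7: tail/keep → 160

vd = [65490, 65365, 138, 110, 1, 159, 19, 160]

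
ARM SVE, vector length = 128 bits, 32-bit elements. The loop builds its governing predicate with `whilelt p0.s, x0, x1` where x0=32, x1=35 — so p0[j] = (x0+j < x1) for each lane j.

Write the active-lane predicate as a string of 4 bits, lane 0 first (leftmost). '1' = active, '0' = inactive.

128-bit reg / 32-bit elem → 4 lanes
whilelt: lane j active iff 32+j < 35 → j < 3 → 3 active
bits (lane 0 leftmost): 1110

predicate = 1110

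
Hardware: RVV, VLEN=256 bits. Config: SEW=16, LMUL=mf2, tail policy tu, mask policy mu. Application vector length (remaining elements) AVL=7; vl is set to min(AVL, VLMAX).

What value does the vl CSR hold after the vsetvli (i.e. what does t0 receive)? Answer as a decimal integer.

VLMAX = VLEN×LMUL/SEW = 256×1/2/16 = 8
vl = min(AVL, VLMAX) = min(7, 8) = 7

vl = 7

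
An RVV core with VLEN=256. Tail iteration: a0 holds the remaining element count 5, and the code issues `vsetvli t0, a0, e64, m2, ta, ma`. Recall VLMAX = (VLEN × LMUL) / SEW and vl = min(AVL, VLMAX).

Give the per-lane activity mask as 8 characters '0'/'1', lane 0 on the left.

predicate = 11111000

VLMAX = (256 × 2) / 64 = 8 lanes
AVL=5 ≤ VLMAX=8, so vl = 5
bits (lane 0 leftmost): 11111000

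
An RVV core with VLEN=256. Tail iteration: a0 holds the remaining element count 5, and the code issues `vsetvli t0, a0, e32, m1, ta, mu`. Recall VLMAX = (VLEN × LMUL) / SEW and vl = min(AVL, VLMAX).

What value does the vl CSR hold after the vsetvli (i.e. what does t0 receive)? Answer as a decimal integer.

vl = 5

VLMAX = (256 × 1) / 32 = 8 lanes
AVL=5 ≤ VLMAX=8, so vl = 5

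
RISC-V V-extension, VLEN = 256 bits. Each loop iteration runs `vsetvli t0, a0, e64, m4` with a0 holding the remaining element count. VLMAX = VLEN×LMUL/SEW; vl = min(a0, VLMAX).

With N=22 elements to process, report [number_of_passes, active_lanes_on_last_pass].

lanes per group: 256·4/64 = 16
iterations = ceil(22/16) = 2; final-pass vl = 6

[iterations, last_vl] = [2, 6]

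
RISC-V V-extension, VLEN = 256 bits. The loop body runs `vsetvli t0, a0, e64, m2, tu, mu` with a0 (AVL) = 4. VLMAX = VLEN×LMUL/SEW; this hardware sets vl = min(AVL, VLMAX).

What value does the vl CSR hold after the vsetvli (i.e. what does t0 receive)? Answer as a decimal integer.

VLMAX = (256 × 2) / 64 = 8 lanes
vl = min(AVL, VLMAX) = min(4, 8) = 4

vl = 4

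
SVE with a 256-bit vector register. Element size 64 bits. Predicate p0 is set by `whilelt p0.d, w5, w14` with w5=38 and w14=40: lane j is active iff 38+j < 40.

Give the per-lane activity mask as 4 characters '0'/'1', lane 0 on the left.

predicate = 1100

register lanes = 256/64 = 4
p0[j] = (38+j < 40); true for j=0..1 → 2 lanes set
bits (lane 0 leftmost): 1100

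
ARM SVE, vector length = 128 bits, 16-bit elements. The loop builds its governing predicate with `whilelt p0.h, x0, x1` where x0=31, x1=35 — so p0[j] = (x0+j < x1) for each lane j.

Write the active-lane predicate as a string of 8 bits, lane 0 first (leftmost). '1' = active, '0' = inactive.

register lanes = 128/16 = 8
whilelt: lane j active iff 31+j < 35 → j < 4 → 4 active
bits (lane 0 leftmost): 11110000

predicate = 11110000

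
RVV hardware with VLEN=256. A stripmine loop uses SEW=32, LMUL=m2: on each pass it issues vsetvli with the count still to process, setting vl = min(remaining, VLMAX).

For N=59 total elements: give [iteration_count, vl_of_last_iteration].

lanes per group: 256·2/32 = 16
N=59: ⌈59/16⌉ = 4 iters; last vl = 59 − 3×16 = 11

[iterations, last_vl] = [4, 11]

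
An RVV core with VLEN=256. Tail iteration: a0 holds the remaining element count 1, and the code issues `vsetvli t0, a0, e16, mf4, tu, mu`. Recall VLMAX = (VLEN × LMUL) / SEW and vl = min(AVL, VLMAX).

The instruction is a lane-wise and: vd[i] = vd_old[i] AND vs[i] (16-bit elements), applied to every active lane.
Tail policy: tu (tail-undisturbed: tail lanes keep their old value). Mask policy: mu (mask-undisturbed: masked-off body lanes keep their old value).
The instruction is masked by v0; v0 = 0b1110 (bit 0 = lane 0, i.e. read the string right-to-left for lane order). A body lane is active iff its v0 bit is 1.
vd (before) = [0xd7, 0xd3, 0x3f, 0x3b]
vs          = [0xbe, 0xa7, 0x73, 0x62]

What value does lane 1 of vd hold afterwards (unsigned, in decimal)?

VLMAX = VLEN×LMUL/SEW = 256×1/4/16 = 4
AVL=1 ≤ VLMAX=4, so vl = 1
  i=0: mask-off/keep → 215
  i=1: tail/keep → 211
  i=2: tail/keep → 63
  i=3: tail/keep → 59

vd[1] = 211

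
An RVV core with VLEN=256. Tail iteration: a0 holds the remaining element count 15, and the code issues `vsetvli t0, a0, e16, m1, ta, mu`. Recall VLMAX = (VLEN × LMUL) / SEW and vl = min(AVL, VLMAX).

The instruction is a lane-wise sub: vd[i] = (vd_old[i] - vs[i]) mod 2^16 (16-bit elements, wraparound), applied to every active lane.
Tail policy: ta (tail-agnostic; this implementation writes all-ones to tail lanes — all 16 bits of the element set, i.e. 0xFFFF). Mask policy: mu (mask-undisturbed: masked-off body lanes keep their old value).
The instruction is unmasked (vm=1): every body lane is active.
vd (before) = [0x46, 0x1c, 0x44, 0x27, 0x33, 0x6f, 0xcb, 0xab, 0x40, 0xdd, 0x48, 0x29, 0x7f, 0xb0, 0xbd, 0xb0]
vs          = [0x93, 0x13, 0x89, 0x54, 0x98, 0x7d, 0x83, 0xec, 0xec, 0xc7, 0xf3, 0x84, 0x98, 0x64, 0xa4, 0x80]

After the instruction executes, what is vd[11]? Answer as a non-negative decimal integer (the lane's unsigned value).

VLMAX = VLEN×LMUL/SEW = 256×1/16 = 16
vl ← min(15, 16) = 15
vd[0] sub(0x46,0x93) -> 0xffb3
vd[1] sub(0x1c,0x13) -> 0x09
vd[2] sub(0x44,0x89) -> 0xffbb
vd[3] sub(0x27,0x54) -> 0xffd3
vd[4] sub(0x33,0x98) -> 0xff9b
vd[5] sub(0x6f,0x7d) -> 0xfff2
vd[6] sub(0xcb,0x83) -> 0x48
vd[7] sub(0xab,0xec) -> 0xffbf
vd[8] sub(0x40,0xec) -> 0xff54
vd[9] sub(0xdd,0xc7) -> 0x16
vd[10] sub(0x48,0xf3) -> 0xff55
vd[11] sub(0x29,0x84) -> 0xffa5
vd[12] sub(0x7f,0x98) -> 0xffe7
vd[13] sub(0xb0,0x64) -> 0x4c
vd[14] sub(0xbd,0xa4) -> 0x19
vd[15] tail/ones -> 0xffff

vd[11] = 65445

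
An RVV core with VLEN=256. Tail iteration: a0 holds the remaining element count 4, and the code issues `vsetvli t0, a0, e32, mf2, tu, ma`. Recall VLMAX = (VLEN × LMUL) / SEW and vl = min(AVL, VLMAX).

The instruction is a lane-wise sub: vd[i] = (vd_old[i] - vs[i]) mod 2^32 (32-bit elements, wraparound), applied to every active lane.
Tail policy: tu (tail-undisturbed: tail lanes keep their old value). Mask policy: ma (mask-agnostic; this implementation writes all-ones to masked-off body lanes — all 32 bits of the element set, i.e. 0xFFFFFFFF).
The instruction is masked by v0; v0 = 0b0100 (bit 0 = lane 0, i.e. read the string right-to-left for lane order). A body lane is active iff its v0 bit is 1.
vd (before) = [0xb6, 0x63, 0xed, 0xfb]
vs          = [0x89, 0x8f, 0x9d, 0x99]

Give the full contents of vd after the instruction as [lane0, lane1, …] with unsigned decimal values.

vd = [4294967295, 4294967295, 80, 4294967295]

VLMAX = VLEN×LMUL/SEW = 256×1/2/32 = 4
vl = min(AVL, VLMAX) = min(4, 4) = 4
lane  0: mask-off/ones ⇒ 0xffffffff
lane  1: mask-off/ones ⇒ 0xffffffff
lane  2: sub(0xed,0x9d) ⇒ 0x50
lane  3: mask-off/ones ⇒ 0xffffffff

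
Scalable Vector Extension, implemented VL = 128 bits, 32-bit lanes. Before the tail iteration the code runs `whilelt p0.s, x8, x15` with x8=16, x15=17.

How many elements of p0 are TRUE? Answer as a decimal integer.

register lanes = 128/32 = 4
p0[j] = (16+j < 17); true for j=0..0 → 1 lanes set

vl = 1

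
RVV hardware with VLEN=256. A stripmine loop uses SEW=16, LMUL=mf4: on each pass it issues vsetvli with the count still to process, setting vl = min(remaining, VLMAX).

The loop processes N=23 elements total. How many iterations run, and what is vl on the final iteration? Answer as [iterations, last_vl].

VLMAX = VLEN×LMUL/SEW = 256×1/4/16 = 4
iterations = ceil(23/4) = 6; final-pass vl = 3

[iterations, last_vl] = [6, 3]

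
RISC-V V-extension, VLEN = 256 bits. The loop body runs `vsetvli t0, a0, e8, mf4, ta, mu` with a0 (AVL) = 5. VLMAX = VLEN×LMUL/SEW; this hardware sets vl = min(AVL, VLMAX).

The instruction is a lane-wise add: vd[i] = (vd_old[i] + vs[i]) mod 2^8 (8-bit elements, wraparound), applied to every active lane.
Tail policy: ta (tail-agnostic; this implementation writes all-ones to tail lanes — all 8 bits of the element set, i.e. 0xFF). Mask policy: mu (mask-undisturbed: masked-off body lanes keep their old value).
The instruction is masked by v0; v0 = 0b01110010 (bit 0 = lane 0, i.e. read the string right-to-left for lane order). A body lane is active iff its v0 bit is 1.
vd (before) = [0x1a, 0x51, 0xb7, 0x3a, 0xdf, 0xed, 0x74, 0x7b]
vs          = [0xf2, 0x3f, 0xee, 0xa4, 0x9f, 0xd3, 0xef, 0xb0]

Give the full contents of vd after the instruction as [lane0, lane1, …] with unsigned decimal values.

VLMAX = VLEN×LMUL/SEW = 256×1/4/8 = 8
vl ← min(5, 8) = 5
lane  0: mask-off/keep ⇒ 0x1a
lane  1: add(0x51,0x3f) ⇒ 0x90
lane  2: mask-off/keep ⇒ 0xb7
lane  3: mask-off/keep ⇒ 0x3a
lane  4: add(0xdf,0x9f) ⇒ 0x7e
lane  5: tail/ones ⇒ 0xff
lane  6: tail/ones ⇒ 0xff
lane  7: tail/ones ⇒ 0xff

vd = [26, 144, 183, 58, 126, 255, 255, 255]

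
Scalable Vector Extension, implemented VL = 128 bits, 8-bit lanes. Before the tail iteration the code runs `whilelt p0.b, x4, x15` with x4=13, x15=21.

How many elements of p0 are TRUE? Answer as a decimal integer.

vl = 8

lane count: 128 div 8 = 16
p0[j] = (13+j < 21); true for j=0..7 → 8 lanes set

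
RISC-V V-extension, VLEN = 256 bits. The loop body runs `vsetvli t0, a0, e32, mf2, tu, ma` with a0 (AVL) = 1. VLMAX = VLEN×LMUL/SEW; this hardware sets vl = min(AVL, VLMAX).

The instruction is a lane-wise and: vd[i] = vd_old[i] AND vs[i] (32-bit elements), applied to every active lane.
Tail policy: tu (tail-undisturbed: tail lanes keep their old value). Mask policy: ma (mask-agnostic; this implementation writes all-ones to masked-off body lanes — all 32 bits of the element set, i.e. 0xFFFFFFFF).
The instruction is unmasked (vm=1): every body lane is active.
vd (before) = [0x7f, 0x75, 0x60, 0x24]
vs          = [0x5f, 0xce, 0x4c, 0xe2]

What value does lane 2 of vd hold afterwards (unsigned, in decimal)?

lanes per group: 256·1/2/32 = 4
vl = min(AVL, VLMAX) = min(1, 4) = 1
vd[0] and(0x7f,0x5f) -> 0x5f
vd[1] tail/keep -> 0x75
vd[2] tail/keep -> 0x60
vd[3] tail/keep -> 0x24

vd[2] = 96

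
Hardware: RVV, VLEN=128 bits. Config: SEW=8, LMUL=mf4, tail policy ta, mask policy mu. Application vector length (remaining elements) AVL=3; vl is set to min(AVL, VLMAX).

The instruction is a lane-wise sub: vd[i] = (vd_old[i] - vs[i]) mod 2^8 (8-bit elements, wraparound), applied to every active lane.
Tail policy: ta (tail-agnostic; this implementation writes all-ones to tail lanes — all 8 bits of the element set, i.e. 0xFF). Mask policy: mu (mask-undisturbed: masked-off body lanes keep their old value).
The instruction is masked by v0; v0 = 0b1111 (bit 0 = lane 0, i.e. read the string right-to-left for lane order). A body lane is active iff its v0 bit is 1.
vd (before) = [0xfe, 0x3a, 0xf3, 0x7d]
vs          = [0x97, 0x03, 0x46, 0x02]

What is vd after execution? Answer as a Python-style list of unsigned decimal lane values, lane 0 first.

lanes per group: 128·1/4/8 = 4
vl ← min(3, 4) = 3
  i=0: sub(0xfe,0x97) → 103
  i=1: sub(0x3a,0x03) → 55
  i=2: sub(0xf3,0x46) → 173
  i=3: tail/ones → 255

vd = [103, 55, 173, 255]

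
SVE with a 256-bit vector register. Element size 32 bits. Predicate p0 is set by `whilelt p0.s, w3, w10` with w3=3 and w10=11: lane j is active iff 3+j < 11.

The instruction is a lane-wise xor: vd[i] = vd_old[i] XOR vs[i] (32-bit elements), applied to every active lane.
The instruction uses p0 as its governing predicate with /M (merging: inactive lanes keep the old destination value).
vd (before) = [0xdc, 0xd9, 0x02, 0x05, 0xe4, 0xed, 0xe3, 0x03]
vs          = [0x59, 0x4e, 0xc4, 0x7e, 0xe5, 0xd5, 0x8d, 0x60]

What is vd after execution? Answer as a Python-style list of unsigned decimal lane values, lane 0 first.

vd = [133, 151, 198, 123, 1, 56, 110, 99]

256-bit reg / 32-bit elem → 8 lanes
whilelt: lane j active iff 3+j < 11 → j < 8 → 8 active
  i=0: xor(0xdc,0x59) → 133
  i=1: xor(0xd9,0x4e) → 151
  i=2: xor(0x02,0xc4) → 198
  i=3: xor(0x05,0x7e) → 123
  i=4: xor(0xe4,0xe5) → 1
  i=5: xor(0xed,0xd5) → 56
  i=6: xor(0xe3,0x8d) → 110
  i=7: xor(0x03,0x60) → 99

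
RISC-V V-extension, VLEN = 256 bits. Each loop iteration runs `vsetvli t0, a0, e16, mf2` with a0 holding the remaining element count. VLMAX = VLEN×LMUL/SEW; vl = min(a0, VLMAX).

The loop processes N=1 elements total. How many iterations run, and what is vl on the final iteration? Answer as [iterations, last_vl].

[iterations, last_vl] = [1, 1]

VLMAX = VLEN×LMUL/SEW = 256×1/2/16 = 8
1 elements at 8/iter → 1 passes, remainder 1 on the last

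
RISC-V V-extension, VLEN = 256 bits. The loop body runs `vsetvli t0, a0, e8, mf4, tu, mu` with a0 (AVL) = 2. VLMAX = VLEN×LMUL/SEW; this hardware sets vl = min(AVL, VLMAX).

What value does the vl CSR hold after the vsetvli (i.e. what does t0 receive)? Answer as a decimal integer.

vl = 2

VLMAX = (256 × 1/4) / 8 = 8 lanes
vl = min(AVL, VLMAX) = min(2, 8) = 2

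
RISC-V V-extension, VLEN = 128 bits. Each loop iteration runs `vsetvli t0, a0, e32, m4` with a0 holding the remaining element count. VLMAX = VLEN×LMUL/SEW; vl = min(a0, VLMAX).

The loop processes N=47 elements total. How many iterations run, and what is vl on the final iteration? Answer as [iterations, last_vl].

[iterations, last_vl] = [3, 15]

VLMAX = (128 × 4) / 32 = 16 lanes
N=47: ⌈47/16⌉ = 3 iters; last vl = 47 − 2×16 = 15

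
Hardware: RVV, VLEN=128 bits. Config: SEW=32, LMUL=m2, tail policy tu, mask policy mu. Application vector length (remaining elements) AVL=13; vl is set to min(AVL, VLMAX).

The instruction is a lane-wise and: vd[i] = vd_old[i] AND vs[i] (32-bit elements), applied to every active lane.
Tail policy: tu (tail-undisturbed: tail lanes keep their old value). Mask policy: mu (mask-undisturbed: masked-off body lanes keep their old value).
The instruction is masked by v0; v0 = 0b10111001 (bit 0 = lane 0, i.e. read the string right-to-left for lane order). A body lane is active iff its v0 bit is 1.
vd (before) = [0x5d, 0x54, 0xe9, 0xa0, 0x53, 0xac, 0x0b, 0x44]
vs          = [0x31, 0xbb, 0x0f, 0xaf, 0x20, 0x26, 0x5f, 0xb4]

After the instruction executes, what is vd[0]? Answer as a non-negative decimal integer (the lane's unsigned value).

VLMAX = (128 × 2) / 32 = 8 lanes
vl = min(AVL, VLMAX) = min(13, 8) = 8
[0] and(0x5d,0x31) = 0x11
[1] mask-off/keep = 0x54
[2] mask-off/keep = 0xe9
[3] and(0xa0,0xaf) = 0xa0
[4] and(0x53,0x20) = 0x00
[5] and(0xac,0x26) = 0x24
[6] mask-off/keep = 0x0b
[7] and(0x44,0xb4) = 0x04

vd[0] = 17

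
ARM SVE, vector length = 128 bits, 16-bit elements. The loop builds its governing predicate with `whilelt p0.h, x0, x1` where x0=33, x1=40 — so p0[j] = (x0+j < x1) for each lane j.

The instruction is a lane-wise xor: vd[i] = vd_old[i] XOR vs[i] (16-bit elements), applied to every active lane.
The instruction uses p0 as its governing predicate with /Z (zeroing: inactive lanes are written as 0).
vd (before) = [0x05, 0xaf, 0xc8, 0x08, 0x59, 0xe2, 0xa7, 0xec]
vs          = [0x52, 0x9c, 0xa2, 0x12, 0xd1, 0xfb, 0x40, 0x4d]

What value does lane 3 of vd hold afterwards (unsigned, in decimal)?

128-bit reg / 16-bit elem → 8 lanes
active while 33+j < 40, i.e. j ∈ [0,7) capped at 8 ⇒ 7
[0] xor(0x05,0x52) = 0x57
[1] xor(0xaf,0x9c) = 0x33
[2] xor(0xc8,0xa2) = 0x6a
[3] xor(0x08,0x12) = 0x1a
[4] xor(0x59,0xd1) = 0x88
[5] xor(0xe2,0xfb) = 0x19
[6] xor(0xa7,0x40) = 0xe7
[7] tail/zero = 0x00

vd[3] = 26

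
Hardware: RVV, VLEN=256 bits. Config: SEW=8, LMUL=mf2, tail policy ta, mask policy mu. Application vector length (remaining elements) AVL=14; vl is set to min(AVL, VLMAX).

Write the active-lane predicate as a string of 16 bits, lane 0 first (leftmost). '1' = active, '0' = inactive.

predicate = 1111111111111100

lanes per group: 256·1/2/8 = 16
AVL=14 ≤ VLMAX=16, so vl = 14
bits (lane 0 leftmost): 1111111111111100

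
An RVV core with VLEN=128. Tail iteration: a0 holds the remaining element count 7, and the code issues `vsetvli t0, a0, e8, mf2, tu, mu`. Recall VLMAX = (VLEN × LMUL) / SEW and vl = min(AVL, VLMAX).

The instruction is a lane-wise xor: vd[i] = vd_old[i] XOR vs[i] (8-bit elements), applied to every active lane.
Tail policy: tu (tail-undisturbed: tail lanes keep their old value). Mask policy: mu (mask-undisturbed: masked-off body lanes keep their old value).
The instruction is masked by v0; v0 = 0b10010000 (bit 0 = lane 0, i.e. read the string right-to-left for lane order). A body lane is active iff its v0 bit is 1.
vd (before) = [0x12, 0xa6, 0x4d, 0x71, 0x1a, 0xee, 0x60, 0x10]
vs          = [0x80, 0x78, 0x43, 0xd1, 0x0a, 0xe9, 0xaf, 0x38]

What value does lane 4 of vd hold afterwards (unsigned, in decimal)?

VLMAX = VLEN×LMUL/SEW = 128×1/2/8 = 8
vl = min(AVL, VLMAX) = min(7, 8) = 7
lane  0: mask-off/keep ⇒ 0x12
lane  1: mask-off/keep ⇒ 0xa6
lane  2: mask-off/keep ⇒ 0x4d
lane  3: mask-off/keep ⇒ 0x71
lane  4: xor(0x1a,0x0a) ⇒ 0x10
lane  5: mask-off/keep ⇒ 0xee
lane  6: mask-off/keep ⇒ 0x60
lane  7: tail/keep ⇒ 0x10

vd[4] = 16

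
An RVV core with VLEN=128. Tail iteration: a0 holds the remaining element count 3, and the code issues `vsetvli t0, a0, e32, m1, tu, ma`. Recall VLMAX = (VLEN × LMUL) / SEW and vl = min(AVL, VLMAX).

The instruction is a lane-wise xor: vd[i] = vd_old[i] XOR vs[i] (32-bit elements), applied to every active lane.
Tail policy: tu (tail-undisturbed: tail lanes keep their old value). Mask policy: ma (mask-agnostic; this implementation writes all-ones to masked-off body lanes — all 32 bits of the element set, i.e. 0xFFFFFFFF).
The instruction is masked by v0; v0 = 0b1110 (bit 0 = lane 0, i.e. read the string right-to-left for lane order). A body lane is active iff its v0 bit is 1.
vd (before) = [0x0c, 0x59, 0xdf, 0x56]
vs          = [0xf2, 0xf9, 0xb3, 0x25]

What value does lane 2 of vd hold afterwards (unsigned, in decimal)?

VLMAX = VLEN×LMUL/SEW = 128×1/32 = 4
vl ← min(3, 4) = 3
  i=0: mask-off/ones → 4294967295
  i=1: xor(0x59,0xf9) → 160
  i=2: xor(0xdf,0xb3) → 108
  i=3: tail/keep → 86

vd[2] = 108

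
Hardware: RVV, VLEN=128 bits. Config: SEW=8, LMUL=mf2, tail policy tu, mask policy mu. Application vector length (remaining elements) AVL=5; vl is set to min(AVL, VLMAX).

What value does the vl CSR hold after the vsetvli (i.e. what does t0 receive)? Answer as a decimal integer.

lanes per group: 128·1/2/8 = 8
AVL=5 ≤ VLMAX=8, so vl = 5

vl = 5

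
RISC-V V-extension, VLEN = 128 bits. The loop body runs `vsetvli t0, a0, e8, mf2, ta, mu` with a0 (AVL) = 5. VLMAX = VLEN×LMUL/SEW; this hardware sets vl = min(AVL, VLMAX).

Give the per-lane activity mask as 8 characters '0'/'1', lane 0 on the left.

predicate = 11111000

VLMAX = (128 × 1/2) / 8 = 8 lanes
vl = min(AVL, VLMAX) = min(5, 8) = 5
bits (lane 0 leftmost): 11111000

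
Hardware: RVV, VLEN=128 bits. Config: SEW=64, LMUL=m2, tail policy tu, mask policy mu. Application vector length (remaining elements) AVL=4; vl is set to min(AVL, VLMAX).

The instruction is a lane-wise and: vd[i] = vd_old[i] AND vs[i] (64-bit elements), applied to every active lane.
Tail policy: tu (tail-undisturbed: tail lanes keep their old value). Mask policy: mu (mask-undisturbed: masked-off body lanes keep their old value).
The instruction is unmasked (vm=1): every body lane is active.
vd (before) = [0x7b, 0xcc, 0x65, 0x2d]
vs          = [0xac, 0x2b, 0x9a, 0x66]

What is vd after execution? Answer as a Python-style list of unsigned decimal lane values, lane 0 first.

VLMAX = VLEN×LMUL/SEW = 128×2/64 = 4
vl ← min(4, 4) = 4
lane  0: and(0x7b,0xac) ⇒ 0x28
lane  1: and(0xcc,0x2b) ⇒ 0x08
lane  2: and(0x65,0x9a) ⇒ 0x00
lane  3: and(0x2d,0x66) ⇒ 0x24

vd = [40, 8, 0, 36]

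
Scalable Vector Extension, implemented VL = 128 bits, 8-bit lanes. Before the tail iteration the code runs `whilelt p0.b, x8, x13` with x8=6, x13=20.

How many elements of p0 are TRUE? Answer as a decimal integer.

lane count: 128 div 8 = 16
p0[j] = (6+j < 20); true for j=0..13 → 14 lanes set

vl = 14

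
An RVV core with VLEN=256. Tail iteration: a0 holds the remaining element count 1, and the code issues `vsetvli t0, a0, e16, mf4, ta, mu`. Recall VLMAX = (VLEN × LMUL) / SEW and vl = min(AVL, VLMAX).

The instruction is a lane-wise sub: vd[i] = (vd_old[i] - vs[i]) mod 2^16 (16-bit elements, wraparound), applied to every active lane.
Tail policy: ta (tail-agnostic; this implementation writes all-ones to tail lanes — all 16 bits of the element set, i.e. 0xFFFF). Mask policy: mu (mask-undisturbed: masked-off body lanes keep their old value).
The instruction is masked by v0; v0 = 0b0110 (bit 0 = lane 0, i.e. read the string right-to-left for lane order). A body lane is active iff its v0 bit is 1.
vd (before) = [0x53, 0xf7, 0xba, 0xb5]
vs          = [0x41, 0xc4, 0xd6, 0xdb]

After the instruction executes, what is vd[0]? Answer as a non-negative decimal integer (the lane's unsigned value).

vd[0] = 83

VLMAX = VLEN×LMUL/SEW = 256×1/4/16 = 4
vl ← min(1, 4) = 1
[0] mask-off/keep = 0x53
[1] tail/ones = 0xffff
[2] tail/ones = 0xffff
[3] tail/ones = 0xffff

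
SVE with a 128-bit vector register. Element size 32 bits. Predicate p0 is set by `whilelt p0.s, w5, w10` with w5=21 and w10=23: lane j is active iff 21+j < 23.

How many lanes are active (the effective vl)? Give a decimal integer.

register lanes = 128/32 = 4
p0[j] = (21+j < 23); true for j=0..1 → 2 lanes set

vl = 2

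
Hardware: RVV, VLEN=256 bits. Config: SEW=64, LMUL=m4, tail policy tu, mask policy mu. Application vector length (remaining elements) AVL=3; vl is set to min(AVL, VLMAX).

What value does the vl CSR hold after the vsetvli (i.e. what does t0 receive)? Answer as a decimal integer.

vl = 3

VLMAX = VLEN×LMUL/SEW = 256×4/64 = 16
vl = min(AVL, VLMAX) = min(3, 16) = 3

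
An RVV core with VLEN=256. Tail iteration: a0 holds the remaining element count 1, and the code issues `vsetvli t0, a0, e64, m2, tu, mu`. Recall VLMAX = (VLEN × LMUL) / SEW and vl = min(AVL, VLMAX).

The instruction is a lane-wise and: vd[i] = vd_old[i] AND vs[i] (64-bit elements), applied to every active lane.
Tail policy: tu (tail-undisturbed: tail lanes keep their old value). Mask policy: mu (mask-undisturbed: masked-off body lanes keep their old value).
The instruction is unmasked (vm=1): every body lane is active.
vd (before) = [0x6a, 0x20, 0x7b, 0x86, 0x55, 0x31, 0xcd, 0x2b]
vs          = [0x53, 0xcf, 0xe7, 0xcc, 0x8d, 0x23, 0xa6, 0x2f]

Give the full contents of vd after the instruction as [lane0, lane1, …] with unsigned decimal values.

vd = [66, 32, 123, 134, 85, 49, 205, 43]

lanes per group: 256·2/64 = 8
AVL=1 ≤ VLMAX=8, so vl = 1
  i=0: and(0x6a,0x53) → 66
  i=1: tail/keep → 32
  i=2: tail/keep → 123
  i=3: tail/keep → 134
  i=4: tail/keep → 85
  i=5: tail/keep → 49
  i=6: tail/keep → 205
  i=7: tail/keep → 43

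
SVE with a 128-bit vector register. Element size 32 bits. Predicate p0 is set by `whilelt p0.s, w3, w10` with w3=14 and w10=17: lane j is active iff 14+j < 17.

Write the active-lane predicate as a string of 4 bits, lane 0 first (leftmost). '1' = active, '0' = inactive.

predicate = 1110

128-bit reg / 32-bit elem → 4 lanes
p0[j] = (14+j < 17); true for j=0..2 → 3 lanes set
bits (lane 0 leftmost): 1110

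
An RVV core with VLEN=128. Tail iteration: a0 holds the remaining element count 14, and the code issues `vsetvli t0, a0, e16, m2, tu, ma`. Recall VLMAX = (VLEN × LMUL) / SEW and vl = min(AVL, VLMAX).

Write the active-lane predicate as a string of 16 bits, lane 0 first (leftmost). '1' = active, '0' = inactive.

VLMAX = (128 × 2) / 16 = 16 lanes
vl ← min(14, 16) = 14
bits (lane 0 leftmost): 1111111111111100

predicate = 1111111111111100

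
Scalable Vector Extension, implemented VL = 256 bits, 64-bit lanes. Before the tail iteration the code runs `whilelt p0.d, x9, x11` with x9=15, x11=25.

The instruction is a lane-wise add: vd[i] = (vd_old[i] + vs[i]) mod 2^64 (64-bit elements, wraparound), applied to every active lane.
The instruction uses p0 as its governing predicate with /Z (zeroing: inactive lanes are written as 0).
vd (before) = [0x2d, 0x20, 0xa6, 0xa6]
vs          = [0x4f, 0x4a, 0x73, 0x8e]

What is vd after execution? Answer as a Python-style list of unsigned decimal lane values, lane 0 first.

register lanes = 256/64 = 4
p0[j] = (15+j < 25); true for j=0..3 → 4 lanes set
vd[0] add(0x2d,0x4f) -> 0x7c
vd[1] add(0x20,0x4a) -> 0x6a
vd[2] add(0xa6,0x73) -> 0x119
vd[3] add(0xa6,0x8e) -> 0x134

vd = [124, 106, 281, 308]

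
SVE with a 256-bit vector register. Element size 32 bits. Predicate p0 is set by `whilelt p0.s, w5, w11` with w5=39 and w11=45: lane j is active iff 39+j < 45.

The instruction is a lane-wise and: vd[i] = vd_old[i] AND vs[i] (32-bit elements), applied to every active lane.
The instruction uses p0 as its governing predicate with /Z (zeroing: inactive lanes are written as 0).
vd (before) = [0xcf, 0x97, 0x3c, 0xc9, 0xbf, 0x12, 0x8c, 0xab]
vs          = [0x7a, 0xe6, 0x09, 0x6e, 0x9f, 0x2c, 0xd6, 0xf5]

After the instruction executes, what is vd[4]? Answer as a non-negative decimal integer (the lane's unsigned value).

vd[4] = 159

256-bit reg / 32-bit elem → 8 lanes
p0[j] = (39+j < 45); true for j=0..5 → 6 lanes set
vd[0] and(0xcf,0x7a) -> 0x4a
vd[1] and(0x97,0xe6) -> 0x86
vd[2] and(0x3c,0x09) -> 0x08
vd[3] and(0xc9,0x6e) -> 0x48
vd[4] and(0xbf,0x9f) -> 0x9f
vd[5] and(0x12,0x2c) -> 0x00
vd[6] tail/zero -> 0x00
vd[7] tail/zero -> 0x00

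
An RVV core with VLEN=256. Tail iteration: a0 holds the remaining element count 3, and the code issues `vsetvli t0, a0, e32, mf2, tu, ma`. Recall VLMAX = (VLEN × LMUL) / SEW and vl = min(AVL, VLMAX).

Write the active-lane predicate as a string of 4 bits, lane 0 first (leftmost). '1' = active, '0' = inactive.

VLMAX = (256 × 1/2) / 32 = 4 lanes
vl = min(AVL, VLMAX) = min(3, 4) = 3
bits (lane 0 leftmost): 1110

predicate = 1110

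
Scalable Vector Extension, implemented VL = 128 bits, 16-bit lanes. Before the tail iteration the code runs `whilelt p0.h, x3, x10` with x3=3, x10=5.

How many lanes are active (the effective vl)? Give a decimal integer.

vl = 2

128-bit reg / 16-bit elem → 8 lanes
active while 3+j < 5, i.e. j ∈ [0,2) capped at 8 ⇒ 2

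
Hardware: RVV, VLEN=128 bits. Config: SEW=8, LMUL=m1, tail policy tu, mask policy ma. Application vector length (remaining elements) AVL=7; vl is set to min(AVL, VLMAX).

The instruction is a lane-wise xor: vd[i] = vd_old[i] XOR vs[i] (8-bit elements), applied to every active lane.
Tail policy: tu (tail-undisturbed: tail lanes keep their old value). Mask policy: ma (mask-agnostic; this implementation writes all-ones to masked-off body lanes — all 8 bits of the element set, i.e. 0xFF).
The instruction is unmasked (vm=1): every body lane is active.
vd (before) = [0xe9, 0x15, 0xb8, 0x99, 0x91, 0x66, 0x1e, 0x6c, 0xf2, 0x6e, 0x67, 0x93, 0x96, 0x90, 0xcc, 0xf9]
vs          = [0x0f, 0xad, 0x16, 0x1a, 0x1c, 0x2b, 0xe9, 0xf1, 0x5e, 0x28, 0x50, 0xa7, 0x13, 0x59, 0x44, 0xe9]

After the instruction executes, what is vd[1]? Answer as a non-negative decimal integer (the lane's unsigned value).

lanes per group: 128·1/8 = 16
vl = min(AVL, VLMAX) = min(7, 16) = 7
lane  0: xor(0xe9,0x0f) ⇒ 0xe6
lane  1: xor(0x15,0xad) ⇒ 0xb8
lane  2: xor(0xb8,0x16) ⇒ 0xae
lane  3: xor(0x99,0x1a) ⇒ 0x83
lane  4: xor(0x91,0x1c) ⇒ 0x8d
lane  5: xor(0x66,0x2b) ⇒ 0x4d
lane  6: xor(0x1e,0xe9) ⇒ 0xf7
lane  7: tail/keep ⇒ 0x6c
lane  8: tail/keep ⇒ 0xf2
lane  9: tail/keep ⇒ 0x6e
lane 10: tail/keep ⇒ 0x67
lane 11: tail/keep ⇒ 0x93
lane 12: tail/keep ⇒ 0x96
lane 13: tail/keep ⇒ 0x90
lane 14: tail/keep ⇒ 0xcc
lane 15: tail/keep ⇒ 0xf9

vd[1] = 184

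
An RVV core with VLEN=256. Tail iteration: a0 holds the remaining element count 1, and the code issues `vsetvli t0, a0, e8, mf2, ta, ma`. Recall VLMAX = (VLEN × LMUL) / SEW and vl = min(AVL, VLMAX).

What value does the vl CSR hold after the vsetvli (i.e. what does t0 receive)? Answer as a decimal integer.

vl = 1

VLMAX = (256 × 1/2) / 8 = 16 lanes
AVL=1 ≤ VLMAX=16, so vl = 1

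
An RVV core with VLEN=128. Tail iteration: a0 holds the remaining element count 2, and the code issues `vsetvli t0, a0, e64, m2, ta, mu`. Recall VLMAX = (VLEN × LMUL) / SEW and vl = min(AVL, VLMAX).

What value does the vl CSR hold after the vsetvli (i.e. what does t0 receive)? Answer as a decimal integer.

VLMAX = VLEN×LMUL/SEW = 128×2/64 = 4
vl = min(AVL, VLMAX) = min(2, 4) = 2

vl = 2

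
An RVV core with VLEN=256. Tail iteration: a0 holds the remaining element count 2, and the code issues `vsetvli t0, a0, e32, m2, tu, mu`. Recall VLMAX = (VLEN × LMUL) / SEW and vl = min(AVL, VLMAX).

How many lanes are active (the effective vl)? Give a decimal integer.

lanes per group: 256·2/32 = 16
vl = min(AVL, VLMAX) = min(2, 16) = 2

vl = 2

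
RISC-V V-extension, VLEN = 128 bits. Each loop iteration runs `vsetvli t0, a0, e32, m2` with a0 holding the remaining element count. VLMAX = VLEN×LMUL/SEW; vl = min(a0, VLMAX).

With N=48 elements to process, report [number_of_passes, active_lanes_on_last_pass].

VLMAX = (128 × 2) / 32 = 8 lanes
48 elements at 8/iter → 6 passes, remainder 8 on the last

[iterations, last_vl] = [6, 8]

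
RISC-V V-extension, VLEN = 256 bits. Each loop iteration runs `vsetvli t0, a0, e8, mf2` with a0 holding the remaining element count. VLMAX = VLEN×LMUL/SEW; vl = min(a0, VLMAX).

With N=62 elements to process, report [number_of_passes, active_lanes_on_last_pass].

VLMAX = (256 × 1/2) / 8 = 16 lanes
iterations = ceil(62/16) = 4; final-pass vl = 14

[iterations, last_vl] = [4, 14]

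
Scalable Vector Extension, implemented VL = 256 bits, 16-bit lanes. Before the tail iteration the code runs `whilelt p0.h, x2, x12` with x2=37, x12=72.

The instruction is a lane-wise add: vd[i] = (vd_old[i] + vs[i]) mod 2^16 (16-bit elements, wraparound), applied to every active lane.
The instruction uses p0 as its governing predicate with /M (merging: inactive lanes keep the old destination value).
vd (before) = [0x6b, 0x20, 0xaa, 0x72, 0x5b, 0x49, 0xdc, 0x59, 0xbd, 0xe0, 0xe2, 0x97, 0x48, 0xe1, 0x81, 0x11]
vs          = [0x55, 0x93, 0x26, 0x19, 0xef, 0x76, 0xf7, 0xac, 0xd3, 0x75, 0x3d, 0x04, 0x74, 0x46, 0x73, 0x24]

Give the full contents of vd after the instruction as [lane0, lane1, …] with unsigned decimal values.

vd = [192, 179, 208, 139, 330, 191, 467, 261, 400, 341, 287, 155, 188, 295, 244, 53]

register lanes = 256/16 = 16
p0[j] = (37+j < 72); true for j=0..15 → 16 lanes set
[0] add(0x6b,0x55) = 0xc0
[1] add(0x20,0x93) = 0xb3
[2] add(0xaa,0x26) = 0xd0
[3] add(0x72,0x19) = 0x8b
[4] add(0x5b,0xef) = 0x14a
[5] add(0x49,0x76) = 0xbf
[6] add(0xdc,0xf7) = 0x1d3
[7] add(0x59,0xac) = 0x105
[8] add(0xbd,0xd3) = 0x190
[9] add(0xe0,0x75) = 0x155
[10] add(0xe2,0x3d) = 0x11f
[11] add(0x97,0x04) = 0x9b
[12] add(0x48,0x74) = 0xbc
[13] add(0xe1,0x46) = 0x127
[14] add(0x81,0x73) = 0xf4
[15] add(0x11,0x24) = 0x35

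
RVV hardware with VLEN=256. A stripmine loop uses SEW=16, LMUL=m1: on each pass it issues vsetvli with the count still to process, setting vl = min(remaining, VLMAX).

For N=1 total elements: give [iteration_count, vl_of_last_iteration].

[iterations, last_vl] = [1, 1]

VLMAX = VLEN×LMUL/SEW = 256×1/16 = 16
iterations = ceil(1/16) = 1; final-pass vl = 1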